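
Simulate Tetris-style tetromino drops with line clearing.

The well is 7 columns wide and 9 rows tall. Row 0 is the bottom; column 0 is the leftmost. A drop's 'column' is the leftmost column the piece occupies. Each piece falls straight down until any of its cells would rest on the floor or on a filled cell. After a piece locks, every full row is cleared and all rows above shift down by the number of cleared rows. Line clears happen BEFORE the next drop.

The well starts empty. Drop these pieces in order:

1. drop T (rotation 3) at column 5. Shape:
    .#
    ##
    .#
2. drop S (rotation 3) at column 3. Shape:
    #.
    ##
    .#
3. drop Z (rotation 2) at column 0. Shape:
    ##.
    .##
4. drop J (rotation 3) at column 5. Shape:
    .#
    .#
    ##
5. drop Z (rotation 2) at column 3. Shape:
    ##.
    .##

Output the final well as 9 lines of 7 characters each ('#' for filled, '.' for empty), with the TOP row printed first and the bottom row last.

Answer: .......
.......
.......
...##.#
....###
.....##
...#..#
##.####
.##.#.#

Derivation:
Drop 1: T rot3 at col 5 lands with bottom-row=0; cleared 0 line(s) (total 0); column heights now [0 0 0 0 0 2 3], max=3
Drop 2: S rot3 at col 3 lands with bottom-row=0; cleared 0 line(s) (total 0); column heights now [0 0 0 3 2 2 3], max=3
Drop 3: Z rot2 at col 0 lands with bottom-row=0; cleared 0 line(s) (total 0); column heights now [2 2 1 3 2 2 3], max=3
Drop 4: J rot3 at col 5 lands with bottom-row=3; cleared 0 line(s) (total 0); column heights now [2 2 1 3 2 4 6], max=6
Drop 5: Z rot2 at col 3 lands with bottom-row=4; cleared 0 line(s) (total 0); column heights now [2 2 1 6 6 5 6], max=6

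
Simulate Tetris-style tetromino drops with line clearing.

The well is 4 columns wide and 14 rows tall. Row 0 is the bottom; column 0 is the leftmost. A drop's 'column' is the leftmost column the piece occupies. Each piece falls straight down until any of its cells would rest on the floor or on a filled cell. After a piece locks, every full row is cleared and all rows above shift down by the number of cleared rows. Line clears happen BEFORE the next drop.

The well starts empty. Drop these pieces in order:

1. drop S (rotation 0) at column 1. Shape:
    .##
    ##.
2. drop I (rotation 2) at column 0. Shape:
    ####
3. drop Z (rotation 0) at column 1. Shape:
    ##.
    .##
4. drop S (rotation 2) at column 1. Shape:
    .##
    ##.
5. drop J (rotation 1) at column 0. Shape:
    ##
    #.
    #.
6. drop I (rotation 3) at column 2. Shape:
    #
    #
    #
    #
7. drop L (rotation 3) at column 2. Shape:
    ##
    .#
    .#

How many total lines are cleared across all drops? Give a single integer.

Answer: 2

Derivation:
Drop 1: S rot0 at col 1 lands with bottom-row=0; cleared 0 line(s) (total 0); column heights now [0 1 2 2], max=2
Drop 2: I rot2 at col 0 lands with bottom-row=2; cleared 1 line(s) (total 1); column heights now [0 1 2 2], max=2
Drop 3: Z rot0 at col 1 lands with bottom-row=2; cleared 0 line(s) (total 1); column heights now [0 4 4 3], max=4
Drop 4: S rot2 at col 1 lands with bottom-row=4; cleared 0 line(s) (total 1); column heights now [0 5 6 6], max=6
Drop 5: J rot1 at col 0 lands with bottom-row=3; cleared 1 line(s) (total 2); column heights now [5 5 5 3], max=5
Drop 6: I rot3 at col 2 lands with bottom-row=5; cleared 0 line(s) (total 2); column heights now [5 5 9 3], max=9
Drop 7: L rot3 at col 2 lands with bottom-row=7; cleared 0 line(s) (total 2); column heights now [5 5 10 10], max=10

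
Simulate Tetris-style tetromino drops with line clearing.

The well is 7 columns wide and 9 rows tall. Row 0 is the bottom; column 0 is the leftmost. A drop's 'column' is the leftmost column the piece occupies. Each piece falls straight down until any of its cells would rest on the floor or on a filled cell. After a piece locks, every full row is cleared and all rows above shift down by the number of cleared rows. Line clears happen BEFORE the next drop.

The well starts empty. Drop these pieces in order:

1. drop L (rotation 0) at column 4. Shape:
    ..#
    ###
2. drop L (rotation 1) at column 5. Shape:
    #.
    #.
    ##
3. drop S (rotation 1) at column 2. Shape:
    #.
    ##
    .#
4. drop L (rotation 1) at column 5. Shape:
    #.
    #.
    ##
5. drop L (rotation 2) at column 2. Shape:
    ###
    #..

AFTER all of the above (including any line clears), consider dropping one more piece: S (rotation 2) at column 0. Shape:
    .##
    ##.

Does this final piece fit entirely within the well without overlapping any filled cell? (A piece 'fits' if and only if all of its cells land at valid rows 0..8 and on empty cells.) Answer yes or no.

Drop 1: L rot0 at col 4 lands with bottom-row=0; cleared 0 line(s) (total 0); column heights now [0 0 0 0 1 1 2], max=2
Drop 2: L rot1 at col 5 lands with bottom-row=2; cleared 0 line(s) (total 0); column heights now [0 0 0 0 1 5 3], max=5
Drop 3: S rot1 at col 2 lands with bottom-row=0; cleared 0 line(s) (total 0); column heights now [0 0 3 2 1 5 3], max=5
Drop 4: L rot1 at col 5 lands with bottom-row=5; cleared 0 line(s) (total 0); column heights now [0 0 3 2 1 8 6], max=8
Drop 5: L rot2 at col 2 lands with bottom-row=3; cleared 0 line(s) (total 0); column heights now [0 0 5 5 5 8 6], max=8
Test piece S rot2 at col 0 (width 3): heights before test = [0 0 5 5 5 8 6]; fits = True

Answer: yes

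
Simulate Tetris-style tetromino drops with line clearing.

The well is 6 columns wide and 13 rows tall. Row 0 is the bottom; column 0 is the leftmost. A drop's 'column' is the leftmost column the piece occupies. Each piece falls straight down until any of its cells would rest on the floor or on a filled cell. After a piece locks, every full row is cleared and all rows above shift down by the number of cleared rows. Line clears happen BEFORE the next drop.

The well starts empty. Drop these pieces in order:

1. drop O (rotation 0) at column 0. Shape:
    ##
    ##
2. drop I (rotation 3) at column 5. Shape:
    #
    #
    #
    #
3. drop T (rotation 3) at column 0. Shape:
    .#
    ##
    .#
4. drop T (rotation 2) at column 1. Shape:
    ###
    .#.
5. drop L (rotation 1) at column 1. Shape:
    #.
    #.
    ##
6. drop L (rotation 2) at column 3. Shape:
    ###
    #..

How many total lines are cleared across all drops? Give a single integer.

Drop 1: O rot0 at col 0 lands with bottom-row=0; cleared 0 line(s) (total 0); column heights now [2 2 0 0 0 0], max=2
Drop 2: I rot3 at col 5 lands with bottom-row=0; cleared 0 line(s) (total 0); column heights now [2 2 0 0 0 4], max=4
Drop 3: T rot3 at col 0 lands with bottom-row=2; cleared 0 line(s) (total 0); column heights now [4 5 0 0 0 4], max=5
Drop 4: T rot2 at col 1 lands with bottom-row=4; cleared 0 line(s) (total 0); column heights now [4 6 6 6 0 4], max=6
Drop 5: L rot1 at col 1 lands with bottom-row=6; cleared 0 line(s) (total 0); column heights now [4 9 7 6 0 4], max=9
Drop 6: L rot2 at col 3 lands with bottom-row=6; cleared 0 line(s) (total 0); column heights now [4 9 7 8 8 8], max=9

Answer: 0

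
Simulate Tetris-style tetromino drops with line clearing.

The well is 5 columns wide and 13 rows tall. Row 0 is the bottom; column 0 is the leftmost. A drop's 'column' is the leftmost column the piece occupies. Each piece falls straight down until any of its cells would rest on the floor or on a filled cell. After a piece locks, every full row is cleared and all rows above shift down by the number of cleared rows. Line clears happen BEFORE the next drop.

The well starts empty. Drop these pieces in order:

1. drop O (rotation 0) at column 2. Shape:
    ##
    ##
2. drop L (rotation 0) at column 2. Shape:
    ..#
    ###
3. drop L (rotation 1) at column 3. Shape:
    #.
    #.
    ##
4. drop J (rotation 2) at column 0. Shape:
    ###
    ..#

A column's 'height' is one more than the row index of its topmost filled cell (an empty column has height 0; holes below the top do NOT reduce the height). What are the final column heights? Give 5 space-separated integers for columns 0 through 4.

Drop 1: O rot0 at col 2 lands with bottom-row=0; cleared 0 line(s) (total 0); column heights now [0 0 2 2 0], max=2
Drop 2: L rot0 at col 2 lands with bottom-row=2; cleared 0 line(s) (total 0); column heights now [0 0 3 3 4], max=4
Drop 3: L rot1 at col 3 lands with bottom-row=4; cleared 0 line(s) (total 0); column heights now [0 0 3 7 5], max=7
Drop 4: J rot2 at col 0 lands with bottom-row=3; cleared 1 line(s) (total 1); column heights now [0 0 4 6 4], max=6

Answer: 0 0 4 6 4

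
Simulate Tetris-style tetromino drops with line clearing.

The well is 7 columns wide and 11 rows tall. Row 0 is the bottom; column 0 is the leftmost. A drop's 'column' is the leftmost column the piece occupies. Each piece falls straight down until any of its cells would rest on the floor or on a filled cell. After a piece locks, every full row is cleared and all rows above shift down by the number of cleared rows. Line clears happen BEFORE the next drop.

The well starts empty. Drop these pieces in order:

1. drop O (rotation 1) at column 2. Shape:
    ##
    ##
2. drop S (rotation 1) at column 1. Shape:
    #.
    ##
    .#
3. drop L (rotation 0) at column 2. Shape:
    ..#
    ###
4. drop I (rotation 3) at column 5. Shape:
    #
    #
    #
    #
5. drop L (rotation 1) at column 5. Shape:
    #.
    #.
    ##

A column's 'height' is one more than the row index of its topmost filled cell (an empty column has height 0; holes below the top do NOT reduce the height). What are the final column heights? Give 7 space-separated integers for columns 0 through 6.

Answer: 0 5 5 5 6 7 5

Derivation:
Drop 1: O rot1 at col 2 lands with bottom-row=0; cleared 0 line(s) (total 0); column heights now [0 0 2 2 0 0 0], max=2
Drop 2: S rot1 at col 1 lands with bottom-row=2; cleared 0 line(s) (total 0); column heights now [0 5 4 2 0 0 0], max=5
Drop 3: L rot0 at col 2 lands with bottom-row=4; cleared 0 line(s) (total 0); column heights now [0 5 5 5 6 0 0], max=6
Drop 4: I rot3 at col 5 lands with bottom-row=0; cleared 0 line(s) (total 0); column heights now [0 5 5 5 6 4 0], max=6
Drop 5: L rot1 at col 5 lands with bottom-row=4; cleared 0 line(s) (total 0); column heights now [0 5 5 5 6 7 5], max=7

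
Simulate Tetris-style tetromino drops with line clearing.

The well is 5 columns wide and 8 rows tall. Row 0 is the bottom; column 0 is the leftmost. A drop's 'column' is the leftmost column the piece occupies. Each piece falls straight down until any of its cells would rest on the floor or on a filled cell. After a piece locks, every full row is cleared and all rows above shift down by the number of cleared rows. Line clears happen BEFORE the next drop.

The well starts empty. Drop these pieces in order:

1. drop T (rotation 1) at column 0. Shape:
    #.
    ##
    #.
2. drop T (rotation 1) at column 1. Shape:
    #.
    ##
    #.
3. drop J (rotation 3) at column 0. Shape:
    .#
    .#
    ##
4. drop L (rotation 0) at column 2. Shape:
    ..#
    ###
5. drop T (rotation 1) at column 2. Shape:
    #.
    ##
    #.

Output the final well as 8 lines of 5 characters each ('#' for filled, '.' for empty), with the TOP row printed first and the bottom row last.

Drop 1: T rot1 at col 0 lands with bottom-row=0; cleared 0 line(s) (total 0); column heights now [3 2 0 0 0], max=3
Drop 2: T rot1 at col 1 lands with bottom-row=2; cleared 0 line(s) (total 0); column heights now [3 5 4 0 0], max=5
Drop 3: J rot3 at col 0 lands with bottom-row=5; cleared 0 line(s) (total 0); column heights now [6 8 4 0 0], max=8
Drop 4: L rot0 at col 2 lands with bottom-row=4; cleared 0 line(s) (total 0); column heights now [6 8 5 5 6], max=8
Drop 5: T rot1 at col 2 lands with bottom-row=5; cleared 0 line(s) (total 0); column heights now [6 8 8 7 6], max=8

Answer: .##..
.###.
###.#
.####
.##..
##...
##...
#....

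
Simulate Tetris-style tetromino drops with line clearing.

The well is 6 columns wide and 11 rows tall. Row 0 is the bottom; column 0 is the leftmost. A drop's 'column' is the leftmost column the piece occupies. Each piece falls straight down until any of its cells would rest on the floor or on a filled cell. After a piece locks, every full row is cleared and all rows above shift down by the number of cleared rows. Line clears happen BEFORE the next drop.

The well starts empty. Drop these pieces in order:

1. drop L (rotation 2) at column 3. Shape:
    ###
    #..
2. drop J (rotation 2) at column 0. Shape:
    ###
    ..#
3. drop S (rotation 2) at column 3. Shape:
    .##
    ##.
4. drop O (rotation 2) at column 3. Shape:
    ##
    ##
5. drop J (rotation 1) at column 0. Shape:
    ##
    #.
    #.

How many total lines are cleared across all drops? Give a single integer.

Drop 1: L rot2 at col 3 lands with bottom-row=0; cleared 0 line(s) (total 0); column heights now [0 0 0 2 2 2], max=2
Drop 2: J rot2 at col 0 lands with bottom-row=0; cleared 1 line(s) (total 1); column heights now [0 0 1 1 0 0], max=1
Drop 3: S rot2 at col 3 lands with bottom-row=1; cleared 0 line(s) (total 1); column heights now [0 0 1 2 3 3], max=3
Drop 4: O rot2 at col 3 lands with bottom-row=3; cleared 0 line(s) (total 1); column heights now [0 0 1 5 5 3], max=5
Drop 5: J rot1 at col 0 lands with bottom-row=0; cleared 0 line(s) (total 1); column heights now [3 3 1 5 5 3], max=5

Answer: 1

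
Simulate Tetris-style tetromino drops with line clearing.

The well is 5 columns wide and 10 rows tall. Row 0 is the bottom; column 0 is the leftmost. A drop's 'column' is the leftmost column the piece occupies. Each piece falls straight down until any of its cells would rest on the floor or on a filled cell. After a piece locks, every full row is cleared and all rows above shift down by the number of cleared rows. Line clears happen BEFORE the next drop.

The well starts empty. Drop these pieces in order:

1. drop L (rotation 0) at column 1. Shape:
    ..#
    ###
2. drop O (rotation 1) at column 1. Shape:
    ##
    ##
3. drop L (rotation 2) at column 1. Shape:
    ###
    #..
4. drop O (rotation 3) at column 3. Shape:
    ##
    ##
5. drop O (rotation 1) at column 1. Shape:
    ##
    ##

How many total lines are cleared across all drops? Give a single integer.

Answer: 0

Derivation:
Drop 1: L rot0 at col 1 lands with bottom-row=0; cleared 0 line(s) (total 0); column heights now [0 1 1 2 0], max=2
Drop 2: O rot1 at col 1 lands with bottom-row=1; cleared 0 line(s) (total 0); column heights now [0 3 3 2 0], max=3
Drop 3: L rot2 at col 1 lands with bottom-row=3; cleared 0 line(s) (total 0); column heights now [0 5 5 5 0], max=5
Drop 4: O rot3 at col 3 lands with bottom-row=5; cleared 0 line(s) (total 0); column heights now [0 5 5 7 7], max=7
Drop 5: O rot1 at col 1 lands with bottom-row=5; cleared 0 line(s) (total 0); column heights now [0 7 7 7 7], max=7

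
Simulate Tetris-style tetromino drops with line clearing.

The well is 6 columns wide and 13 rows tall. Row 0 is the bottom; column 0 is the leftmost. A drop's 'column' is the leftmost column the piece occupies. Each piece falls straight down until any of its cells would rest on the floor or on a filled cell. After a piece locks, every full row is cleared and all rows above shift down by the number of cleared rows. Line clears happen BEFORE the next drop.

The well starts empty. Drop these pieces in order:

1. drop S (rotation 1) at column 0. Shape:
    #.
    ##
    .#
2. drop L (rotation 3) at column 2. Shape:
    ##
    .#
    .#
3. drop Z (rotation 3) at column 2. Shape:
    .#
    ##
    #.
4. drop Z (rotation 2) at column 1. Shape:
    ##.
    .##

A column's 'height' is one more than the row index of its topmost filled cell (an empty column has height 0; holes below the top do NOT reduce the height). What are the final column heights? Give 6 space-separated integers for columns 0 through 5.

Drop 1: S rot1 at col 0 lands with bottom-row=0; cleared 0 line(s) (total 0); column heights now [3 2 0 0 0 0], max=3
Drop 2: L rot3 at col 2 lands with bottom-row=0; cleared 0 line(s) (total 0); column heights now [3 2 3 3 0 0], max=3
Drop 3: Z rot3 at col 2 lands with bottom-row=3; cleared 0 line(s) (total 0); column heights now [3 2 5 6 0 0], max=6
Drop 4: Z rot2 at col 1 lands with bottom-row=6; cleared 0 line(s) (total 0); column heights now [3 8 8 7 0 0], max=8

Answer: 3 8 8 7 0 0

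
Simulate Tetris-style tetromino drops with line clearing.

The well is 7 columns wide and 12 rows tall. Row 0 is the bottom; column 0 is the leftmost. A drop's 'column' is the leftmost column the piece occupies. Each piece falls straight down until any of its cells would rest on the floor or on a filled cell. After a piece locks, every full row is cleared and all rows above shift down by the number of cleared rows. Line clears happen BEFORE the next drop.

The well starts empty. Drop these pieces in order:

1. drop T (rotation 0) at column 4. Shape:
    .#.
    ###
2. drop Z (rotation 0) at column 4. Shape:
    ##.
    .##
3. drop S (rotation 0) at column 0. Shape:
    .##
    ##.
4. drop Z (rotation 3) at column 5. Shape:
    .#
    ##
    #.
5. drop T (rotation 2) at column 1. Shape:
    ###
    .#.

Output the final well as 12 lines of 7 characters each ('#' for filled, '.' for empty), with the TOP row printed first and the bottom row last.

Drop 1: T rot0 at col 4 lands with bottom-row=0; cleared 0 line(s) (total 0); column heights now [0 0 0 0 1 2 1], max=2
Drop 2: Z rot0 at col 4 lands with bottom-row=2; cleared 0 line(s) (total 0); column heights now [0 0 0 0 4 4 3], max=4
Drop 3: S rot0 at col 0 lands with bottom-row=0; cleared 0 line(s) (total 0); column heights now [1 2 2 0 4 4 3], max=4
Drop 4: Z rot3 at col 5 lands with bottom-row=4; cleared 0 line(s) (total 0); column heights now [1 2 2 0 4 6 7], max=7
Drop 5: T rot2 at col 1 lands with bottom-row=2; cleared 0 line(s) (total 0); column heights now [1 4 4 4 4 6 7], max=7

Answer: .......
.......
.......
.......
.......
......#
.....##
.....#.
.#####.
..#..##
.##..#.
##..###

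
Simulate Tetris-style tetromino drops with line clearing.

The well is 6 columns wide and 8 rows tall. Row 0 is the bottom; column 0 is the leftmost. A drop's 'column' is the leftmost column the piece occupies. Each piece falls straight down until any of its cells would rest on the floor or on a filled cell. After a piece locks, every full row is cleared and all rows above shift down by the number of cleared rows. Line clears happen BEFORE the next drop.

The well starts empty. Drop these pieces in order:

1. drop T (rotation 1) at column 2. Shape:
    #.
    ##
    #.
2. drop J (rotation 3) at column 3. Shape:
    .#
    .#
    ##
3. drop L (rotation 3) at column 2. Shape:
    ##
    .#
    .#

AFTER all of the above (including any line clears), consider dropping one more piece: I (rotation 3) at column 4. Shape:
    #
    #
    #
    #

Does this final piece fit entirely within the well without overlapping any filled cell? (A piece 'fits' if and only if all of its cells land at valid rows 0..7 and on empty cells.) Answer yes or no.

Drop 1: T rot1 at col 2 lands with bottom-row=0; cleared 0 line(s) (total 0); column heights now [0 0 3 2 0 0], max=3
Drop 2: J rot3 at col 3 lands with bottom-row=2; cleared 0 line(s) (total 0); column heights now [0 0 3 3 5 0], max=5
Drop 3: L rot3 at col 2 lands with bottom-row=3; cleared 0 line(s) (total 0); column heights now [0 0 6 6 5 0], max=6
Test piece I rot3 at col 4 (width 1): heights before test = [0 0 6 6 5 0]; fits = False

Answer: no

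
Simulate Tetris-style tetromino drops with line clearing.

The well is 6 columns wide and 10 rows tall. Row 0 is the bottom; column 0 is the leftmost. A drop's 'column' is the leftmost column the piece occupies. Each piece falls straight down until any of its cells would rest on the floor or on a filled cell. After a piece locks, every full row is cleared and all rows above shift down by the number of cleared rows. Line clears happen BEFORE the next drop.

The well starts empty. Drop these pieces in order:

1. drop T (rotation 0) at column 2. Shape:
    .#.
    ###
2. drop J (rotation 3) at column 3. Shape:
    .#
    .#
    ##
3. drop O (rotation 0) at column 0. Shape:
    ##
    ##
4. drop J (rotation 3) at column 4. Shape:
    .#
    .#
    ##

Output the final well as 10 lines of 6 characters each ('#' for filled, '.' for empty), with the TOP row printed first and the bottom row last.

Drop 1: T rot0 at col 2 lands with bottom-row=0; cleared 0 line(s) (total 0); column heights now [0 0 1 2 1 0], max=2
Drop 2: J rot3 at col 3 lands with bottom-row=2; cleared 0 line(s) (total 0); column heights now [0 0 1 3 5 0], max=5
Drop 3: O rot0 at col 0 lands with bottom-row=0; cleared 0 line(s) (total 0); column heights now [2 2 1 3 5 0], max=5
Drop 4: J rot3 at col 4 lands with bottom-row=5; cleared 0 line(s) (total 0); column heights now [2 2 1 3 6 8], max=8

Answer: ......
......
.....#
.....#
....##
....#.
....#.
...##.
##.#..
#####.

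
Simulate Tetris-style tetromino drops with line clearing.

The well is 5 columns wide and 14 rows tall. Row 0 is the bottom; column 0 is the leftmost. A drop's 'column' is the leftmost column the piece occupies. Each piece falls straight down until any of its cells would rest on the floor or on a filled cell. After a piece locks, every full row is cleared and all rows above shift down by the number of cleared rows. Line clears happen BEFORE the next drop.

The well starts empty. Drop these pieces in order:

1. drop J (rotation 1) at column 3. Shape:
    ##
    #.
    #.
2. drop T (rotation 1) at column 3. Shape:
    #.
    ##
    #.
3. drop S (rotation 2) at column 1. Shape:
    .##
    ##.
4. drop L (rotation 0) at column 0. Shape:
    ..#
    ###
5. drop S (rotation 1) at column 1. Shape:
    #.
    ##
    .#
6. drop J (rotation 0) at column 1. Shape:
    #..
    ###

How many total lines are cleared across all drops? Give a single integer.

Answer: 0

Derivation:
Drop 1: J rot1 at col 3 lands with bottom-row=0; cleared 0 line(s) (total 0); column heights now [0 0 0 3 3], max=3
Drop 2: T rot1 at col 3 lands with bottom-row=3; cleared 0 line(s) (total 0); column heights now [0 0 0 6 5], max=6
Drop 3: S rot2 at col 1 lands with bottom-row=5; cleared 0 line(s) (total 0); column heights now [0 6 7 7 5], max=7
Drop 4: L rot0 at col 0 lands with bottom-row=7; cleared 0 line(s) (total 0); column heights now [8 8 9 7 5], max=9
Drop 5: S rot1 at col 1 lands with bottom-row=9; cleared 0 line(s) (total 0); column heights now [8 12 11 7 5], max=12
Drop 6: J rot0 at col 1 lands with bottom-row=12; cleared 0 line(s) (total 0); column heights now [8 14 13 13 5], max=14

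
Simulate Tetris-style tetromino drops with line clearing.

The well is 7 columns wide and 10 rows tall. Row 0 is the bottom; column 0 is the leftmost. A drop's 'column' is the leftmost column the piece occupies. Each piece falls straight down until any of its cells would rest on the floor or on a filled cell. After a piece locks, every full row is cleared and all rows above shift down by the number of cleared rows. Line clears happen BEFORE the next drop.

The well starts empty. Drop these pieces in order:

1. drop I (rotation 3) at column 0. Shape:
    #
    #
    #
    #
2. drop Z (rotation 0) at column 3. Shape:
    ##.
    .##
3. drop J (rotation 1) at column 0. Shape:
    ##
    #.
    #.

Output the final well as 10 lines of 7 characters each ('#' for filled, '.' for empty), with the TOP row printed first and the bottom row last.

Drop 1: I rot3 at col 0 lands with bottom-row=0; cleared 0 line(s) (total 0); column heights now [4 0 0 0 0 0 0], max=4
Drop 2: Z rot0 at col 3 lands with bottom-row=0; cleared 0 line(s) (total 0); column heights now [4 0 0 2 2 1 0], max=4
Drop 3: J rot1 at col 0 lands with bottom-row=4; cleared 0 line(s) (total 0); column heights now [7 7 0 2 2 1 0], max=7

Answer: .......
.......
.......
##.....
#......
#......
#......
#......
#..##..
#...##.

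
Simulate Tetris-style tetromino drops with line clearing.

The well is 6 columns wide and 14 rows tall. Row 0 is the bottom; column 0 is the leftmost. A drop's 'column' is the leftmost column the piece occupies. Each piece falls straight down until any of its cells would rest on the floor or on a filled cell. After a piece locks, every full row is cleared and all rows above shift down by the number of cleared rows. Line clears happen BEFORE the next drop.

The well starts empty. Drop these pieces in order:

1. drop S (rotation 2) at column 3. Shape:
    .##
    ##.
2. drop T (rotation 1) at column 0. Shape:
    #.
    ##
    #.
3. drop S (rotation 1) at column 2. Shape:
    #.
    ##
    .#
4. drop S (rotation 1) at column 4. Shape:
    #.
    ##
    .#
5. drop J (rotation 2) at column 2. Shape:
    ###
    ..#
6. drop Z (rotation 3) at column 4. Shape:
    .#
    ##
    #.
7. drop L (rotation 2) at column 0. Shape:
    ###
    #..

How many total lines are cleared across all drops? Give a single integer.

Answer: 0

Derivation:
Drop 1: S rot2 at col 3 lands with bottom-row=0; cleared 0 line(s) (total 0); column heights now [0 0 0 1 2 2], max=2
Drop 2: T rot1 at col 0 lands with bottom-row=0; cleared 0 line(s) (total 0); column heights now [3 2 0 1 2 2], max=3
Drop 3: S rot1 at col 2 lands with bottom-row=1; cleared 0 line(s) (total 0); column heights now [3 2 4 3 2 2], max=4
Drop 4: S rot1 at col 4 lands with bottom-row=2; cleared 0 line(s) (total 0); column heights now [3 2 4 3 5 4], max=5
Drop 5: J rot2 at col 2 lands with bottom-row=5; cleared 0 line(s) (total 0); column heights now [3 2 7 7 7 4], max=7
Drop 6: Z rot3 at col 4 lands with bottom-row=7; cleared 0 line(s) (total 0); column heights now [3 2 7 7 9 10], max=10
Drop 7: L rot2 at col 0 lands with bottom-row=6; cleared 0 line(s) (total 0); column heights now [8 8 8 7 9 10], max=10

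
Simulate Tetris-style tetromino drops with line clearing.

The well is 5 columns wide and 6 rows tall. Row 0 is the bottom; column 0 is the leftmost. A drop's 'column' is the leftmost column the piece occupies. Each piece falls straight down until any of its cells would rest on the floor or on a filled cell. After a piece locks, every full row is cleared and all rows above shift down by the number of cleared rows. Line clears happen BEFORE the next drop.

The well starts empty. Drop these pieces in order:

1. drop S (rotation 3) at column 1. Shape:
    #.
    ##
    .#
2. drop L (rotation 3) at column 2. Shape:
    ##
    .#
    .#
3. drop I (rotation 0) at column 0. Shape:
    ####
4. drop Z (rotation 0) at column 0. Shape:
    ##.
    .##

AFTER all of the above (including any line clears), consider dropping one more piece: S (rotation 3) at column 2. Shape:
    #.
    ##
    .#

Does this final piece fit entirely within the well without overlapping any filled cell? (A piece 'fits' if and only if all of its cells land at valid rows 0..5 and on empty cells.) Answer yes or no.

Drop 1: S rot3 at col 1 lands with bottom-row=0; cleared 0 line(s) (total 0); column heights now [0 3 2 0 0], max=3
Drop 2: L rot3 at col 2 lands with bottom-row=0; cleared 0 line(s) (total 0); column heights now [0 3 3 3 0], max=3
Drop 3: I rot0 at col 0 lands with bottom-row=3; cleared 0 line(s) (total 0); column heights now [4 4 4 4 0], max=4
Drop 4: Z rot0 at col 0 lands with bottom-row=4; cleared 0 line(s) (total 0); column heights now [6 6 5 4 0], max=6
Test piece S rot3 at col 2 (width 2): heights before test = [6 6 5 4 0]; fits = False

Answer: no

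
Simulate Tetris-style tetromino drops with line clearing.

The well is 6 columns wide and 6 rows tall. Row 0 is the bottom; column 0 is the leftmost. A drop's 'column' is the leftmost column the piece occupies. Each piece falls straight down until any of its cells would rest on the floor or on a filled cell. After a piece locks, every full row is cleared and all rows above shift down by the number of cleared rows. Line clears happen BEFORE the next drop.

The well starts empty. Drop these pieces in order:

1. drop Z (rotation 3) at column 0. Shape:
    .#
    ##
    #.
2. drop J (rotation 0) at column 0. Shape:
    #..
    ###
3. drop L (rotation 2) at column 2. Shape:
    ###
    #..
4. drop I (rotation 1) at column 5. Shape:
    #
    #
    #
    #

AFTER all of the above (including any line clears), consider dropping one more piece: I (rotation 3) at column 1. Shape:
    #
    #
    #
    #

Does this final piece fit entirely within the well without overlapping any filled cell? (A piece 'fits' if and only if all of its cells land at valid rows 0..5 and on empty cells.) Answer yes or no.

Drop 1: Z rot3 at col 0 lands with bottom-row=0; cleared 0 line(s) (total 0); column heights now [2 3 0 0 0 0], max=3
Drop 2: J rot0 at col 0 lands with bottom-row=3; cleared 0 line(s) (total 0); column heights now [5 4 4 0 0 0], max=5
Drop 3: L rot2 at col 2 lands with bottom-row=4; cleared 0 line(s) (total 0); column heights now [5 4 6 6 6 0], max=6
Drop 4: I rot1 at col 5 lands with bottom-row=0; cleared 0 line(s) (total 0); column heights now [5 4 6 6 6 4], max=6
Test piece I rot3 at col 1 (width 1): heights before test = [5 4 6 6 6 4]; fits = False

Answer: no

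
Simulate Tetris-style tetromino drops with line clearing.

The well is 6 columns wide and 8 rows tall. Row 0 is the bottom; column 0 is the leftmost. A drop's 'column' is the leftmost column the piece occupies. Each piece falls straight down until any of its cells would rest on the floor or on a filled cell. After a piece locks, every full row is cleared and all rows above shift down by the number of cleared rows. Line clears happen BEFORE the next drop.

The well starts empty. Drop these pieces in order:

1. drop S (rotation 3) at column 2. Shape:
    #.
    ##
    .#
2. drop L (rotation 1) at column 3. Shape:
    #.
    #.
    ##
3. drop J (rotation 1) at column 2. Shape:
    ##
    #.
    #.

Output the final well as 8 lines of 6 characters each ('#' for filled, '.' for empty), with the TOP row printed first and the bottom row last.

Answer: ......
......
..##..
..##..
..##..
..###.
..##..
...#..

Derivation:
Drop 1: S rot3 at col 2 lands with bottom-row=0; cleared 0 line(s) (total 0); column heights now [0 0 3 2 0 0], max=3
Drop 2: L rot1 at col 3 lands with bottom-row=2; cleared 0 line(s) (total 0); column heights now [0 0 3 5 3 0], max=5
Drop 3: J rot1 at col 2 lands with bottom-row=3; cleared 0 line(s) (total 0); column heights now [0 0 6 6 3 0], max=6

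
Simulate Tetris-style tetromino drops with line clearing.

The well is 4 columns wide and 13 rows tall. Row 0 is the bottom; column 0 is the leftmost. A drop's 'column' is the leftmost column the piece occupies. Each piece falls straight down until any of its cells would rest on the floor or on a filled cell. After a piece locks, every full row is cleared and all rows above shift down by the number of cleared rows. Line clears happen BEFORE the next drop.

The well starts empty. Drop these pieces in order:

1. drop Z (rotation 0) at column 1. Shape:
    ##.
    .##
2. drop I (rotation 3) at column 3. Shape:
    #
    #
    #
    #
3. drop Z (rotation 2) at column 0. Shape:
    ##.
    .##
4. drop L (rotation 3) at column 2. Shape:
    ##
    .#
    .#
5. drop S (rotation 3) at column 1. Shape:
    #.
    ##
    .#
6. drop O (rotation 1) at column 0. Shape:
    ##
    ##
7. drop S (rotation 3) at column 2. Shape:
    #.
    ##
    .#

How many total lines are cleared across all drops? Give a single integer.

Drop 1: Z rot0 at col 1 lands with bottom-row=0; cleared 0 line(s) (total 0); column heights now [0 2 2 1], max=2
Drop 2: I rot3 at col 3 lands with bottom-row=1; cleared 0 line(s) (total 0); column heights now [0 2 2 5], max=5
Drop 3: Z rot2 at col 0 lands with bottom-row=2; cleared 0 line(s) (total 0); column heights now [4 4 3 5], max=5
Drop 4: L rot3 at col 2 lands with bottom-row=5; cleared 0 line(s) (total 0); column heights now [4 4 8 8], max=8
Drop 5: S rot3 at col 1 lands with bottom-row=8; cleared 0 line(s) (total 0); column heights now [4 11 10 8], max=11
Drop 6: O rot1 at col 0 lands with bottom-row=11; cleared 0 line(s) (total 0); column heights now [13 13 10 8], max=13
Drop 7: S rot3 at col 2 lands with bottom-row=9; cleared 0 line(s) (total 0); column heights now [13 13 12 11], max=13

Answer: 0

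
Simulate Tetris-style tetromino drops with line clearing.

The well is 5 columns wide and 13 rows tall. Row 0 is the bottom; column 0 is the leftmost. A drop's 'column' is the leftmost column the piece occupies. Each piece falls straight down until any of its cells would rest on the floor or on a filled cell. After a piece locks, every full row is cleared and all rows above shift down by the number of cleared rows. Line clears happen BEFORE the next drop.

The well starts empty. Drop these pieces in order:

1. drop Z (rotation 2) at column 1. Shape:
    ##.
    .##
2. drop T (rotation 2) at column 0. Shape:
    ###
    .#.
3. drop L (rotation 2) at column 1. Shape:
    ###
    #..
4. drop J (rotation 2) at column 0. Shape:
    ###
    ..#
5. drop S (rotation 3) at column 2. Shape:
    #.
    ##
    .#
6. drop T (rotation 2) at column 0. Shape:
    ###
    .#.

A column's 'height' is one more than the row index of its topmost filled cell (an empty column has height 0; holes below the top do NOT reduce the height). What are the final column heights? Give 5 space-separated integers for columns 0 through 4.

Drop 1: Z rot2 at col 1 lands with bottom-row=0; cleared 0 line(s) (total 0); column heights now [0 2 2 1 0], max=2
Drop 2: T rot2 at col 0 lands with bottom-row=2; cleared 0 line(s) (total 0); column heights now [4 4 4 1 0], max=4
Drop 3: L rot2 at col 1 lands with bottom-row=4; cleared 0 line(s) (total 0); column heights now [4 6 6 6 0], max=6
Drop 4: J rot2 at col 0 lands with bottom-row=6; cleared 0 line(s) (total 0); column heights now [8 8 8 6 0], max=8
Drop 5: S rot3 at col 2 lands with bottom-row=7; cleared 0 line(s) (total 0); column heights now [8 8 10 9 0], max=10
Drop 6: T rot2 at col 0 lands with bottom-row=9; cleared 0 line(s) (total 0); column heights now [11 11 11 9 0], max=11

Answer: 11 11 11 9 0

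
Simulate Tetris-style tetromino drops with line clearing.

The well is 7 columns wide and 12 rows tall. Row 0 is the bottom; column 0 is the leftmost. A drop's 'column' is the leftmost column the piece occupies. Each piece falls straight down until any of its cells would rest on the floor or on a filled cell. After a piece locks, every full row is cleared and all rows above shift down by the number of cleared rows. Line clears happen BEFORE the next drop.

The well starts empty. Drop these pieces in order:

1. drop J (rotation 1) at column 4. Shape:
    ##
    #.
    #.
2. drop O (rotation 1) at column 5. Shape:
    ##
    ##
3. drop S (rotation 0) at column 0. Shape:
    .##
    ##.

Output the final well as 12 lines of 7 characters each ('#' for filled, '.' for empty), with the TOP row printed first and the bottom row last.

Answer: .......
.......
.......
.......
.......
.......
.......
.....##
.....##
....##.
.##.#..
##..#..

Derivation:
Drop 1: J rot1 at col 4 lands with bottom-row=0; cleared 0 line(s) (total 0); column heights now [0 0 0 0 3 3 0], max=3
Drop 2: O rot1 at col 5 lands with bottom-row=3; cleared 0 line(s) (total 0); column heights now [0 0 0 0 3 5 5], max=5
Drop 3: S rot0 at col 0 lands with bottom-row=0; cleared 0 line(s) (total 0); column heights now [1 2 2 0 3 5 5], max=5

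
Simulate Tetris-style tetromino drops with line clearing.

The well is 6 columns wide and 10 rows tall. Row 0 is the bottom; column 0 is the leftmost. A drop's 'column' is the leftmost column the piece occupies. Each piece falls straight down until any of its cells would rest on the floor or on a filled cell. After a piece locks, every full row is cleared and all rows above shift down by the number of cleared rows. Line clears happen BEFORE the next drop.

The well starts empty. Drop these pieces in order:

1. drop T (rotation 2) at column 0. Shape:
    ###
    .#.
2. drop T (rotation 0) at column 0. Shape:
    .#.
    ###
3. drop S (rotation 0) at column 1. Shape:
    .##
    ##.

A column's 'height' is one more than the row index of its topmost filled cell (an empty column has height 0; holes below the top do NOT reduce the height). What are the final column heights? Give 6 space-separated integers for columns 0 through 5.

Answer: 3 5 6 6 0 0

Derivation:
Drop 1: T rot2 at col 0 lands with bottom-row=0; cleared 0 line(s) (total 0); column heights now [2 2 2 0 0 0], max=2
Drop 2: T rot0 at col 0 lands with bottom-row=2; cleared 0 line(s) (total 0); column heights now [3 4 3 0 0 0], max=4
Drop 3: S rot0 at col 1 lands with bottom-row=4; cleared 0 line(s) (total 0); column heights now [3 5 6 6 0 0], max=6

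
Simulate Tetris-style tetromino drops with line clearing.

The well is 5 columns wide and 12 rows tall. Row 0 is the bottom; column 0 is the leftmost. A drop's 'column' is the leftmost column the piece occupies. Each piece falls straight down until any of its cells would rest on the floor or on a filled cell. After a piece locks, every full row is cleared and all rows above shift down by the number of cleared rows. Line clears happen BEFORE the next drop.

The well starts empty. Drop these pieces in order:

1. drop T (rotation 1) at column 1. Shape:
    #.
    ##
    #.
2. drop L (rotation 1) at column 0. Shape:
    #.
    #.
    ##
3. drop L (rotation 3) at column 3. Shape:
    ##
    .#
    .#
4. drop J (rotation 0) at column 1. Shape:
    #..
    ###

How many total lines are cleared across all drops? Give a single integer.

Answer: 0

Derivation:
Drop 1: T rot1 at col 1 lands with bottom-row=0; cleared 0 line(s) (total 0); column heights now [0 3 2 0 0], max=3
Drop 2: L rot1 at col 0 lands with bottom-row=3; cleared 0 line(s) (total 0); column heights now [6 4 2 0 0], max=6
Drop 3: L rot3 at col 3 lands with bottom-row=0; cleared 0 line(s) (total 0); column heights now [6 4 2 3 3], max=6
Drop 4: J rot0 at col 1 lands with bottom-row=4; cleared 0 line(s) (total 0); column heights now [6 6 5 5 3], max=6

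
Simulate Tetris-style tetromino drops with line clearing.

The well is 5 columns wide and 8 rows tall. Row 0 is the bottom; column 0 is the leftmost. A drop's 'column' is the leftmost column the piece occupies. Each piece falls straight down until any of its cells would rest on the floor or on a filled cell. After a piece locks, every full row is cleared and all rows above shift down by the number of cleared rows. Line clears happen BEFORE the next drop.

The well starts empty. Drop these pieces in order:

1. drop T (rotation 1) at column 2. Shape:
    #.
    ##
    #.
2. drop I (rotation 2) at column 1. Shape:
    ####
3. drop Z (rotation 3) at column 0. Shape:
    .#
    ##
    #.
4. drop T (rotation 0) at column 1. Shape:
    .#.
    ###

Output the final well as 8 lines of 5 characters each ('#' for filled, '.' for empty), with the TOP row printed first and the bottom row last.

Answer: .....
..#..
.###.
.#...
##...
..#..
..##.
..#..

Derivation:
Drop 1: T rot1 at col 2 lands with bottom-row=0; cleared 0 line(s) (total 0); column heights now [0 0 3 2 0], max=3
Drop 2: I rot2 at col 1 lands with bottom-row=3; cleared 0 line(s) (total 0); column heights now [0 4 4 4 4], max=4
Drop 3: Z rot3 at col 0 lands with bottom-row=3; cleared 1 line(s) (total 1); column heights now [4 5 3 2 0], max=5
Drop 4: T rot0 at col 1 lands with bottom-row=5; cleared 0 line(s) (total 1); column heights now [4 6 7 6 0], max=7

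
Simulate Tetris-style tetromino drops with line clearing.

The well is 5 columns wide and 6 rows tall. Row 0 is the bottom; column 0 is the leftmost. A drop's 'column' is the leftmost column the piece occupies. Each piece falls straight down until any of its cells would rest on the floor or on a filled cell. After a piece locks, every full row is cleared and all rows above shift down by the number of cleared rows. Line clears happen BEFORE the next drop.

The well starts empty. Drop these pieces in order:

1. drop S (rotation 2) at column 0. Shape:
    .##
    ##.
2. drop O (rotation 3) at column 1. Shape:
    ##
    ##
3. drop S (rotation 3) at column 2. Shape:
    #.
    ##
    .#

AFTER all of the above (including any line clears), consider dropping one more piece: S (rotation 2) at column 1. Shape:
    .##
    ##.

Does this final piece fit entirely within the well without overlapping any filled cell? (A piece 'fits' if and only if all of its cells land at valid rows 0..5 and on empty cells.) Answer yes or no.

Answer: no

Derivation:
Drop 1: S rot2 at col 0 lands with bottom-row=0; cleared 0 line(s) (total 0); column heights now [1 2 2 0 0], max=2
Drop 2: O rot3 at col 1 lands with bottom-row=2; cleared 0 line(s) (total 0); column heights now [1 4 4 0 0], max=4
Drop 3: S rot3 at col 2 lands with bottom-row=3; cleared 0 line(s) (total 0); column heights now [1 4 6 5 0], max=6
Test piece S rot2 at col 1 (width 3): heights before test = [1 4 6 5 0]; fits = False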